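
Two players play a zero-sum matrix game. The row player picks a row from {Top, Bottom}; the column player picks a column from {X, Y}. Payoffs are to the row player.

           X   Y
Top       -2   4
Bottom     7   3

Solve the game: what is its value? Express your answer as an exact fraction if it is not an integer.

Row minima: Top → -2, Bottom → 3; maximin = 3.
Column maxima: X → 7, Y → 4; minimax = 4.
3 ≠ 4, so there is no saddle point; optimal play is mixed.
Let the row player play Top with probability p. Expected payoff against X: (-2)p + 7(1−p) = −9p + 7; against Y: 4p + 3(1−p) = p + 3.
Setting these equal: −9p + 7 = p + 3 ⇒ −10p = -4 ⇒ p = 2/5, and the value is (-9)·(2/5) + 7 = 17/5.
For the column player: with q = P(X), equating Top's and Bottom's payoffs gives −6q + 4 = 4q + 3 ⇒ q = 1/10.

17/5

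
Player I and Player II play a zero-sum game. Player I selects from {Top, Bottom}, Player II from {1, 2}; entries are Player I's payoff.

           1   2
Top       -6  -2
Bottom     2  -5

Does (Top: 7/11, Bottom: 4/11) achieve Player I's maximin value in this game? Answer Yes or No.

Against 1 this mix gives (7/11)·(-6) + (4/11)·2 = -34/11.
Against 2 this mix gives (7/11)·(-2) + (4/11)·(-5) = -34/11.
All of Player II's active replies (1, 2) yield -34/11, and no column does worse for Player I. The mix makes Player II indifferent and guarantees -34/11, so it is optimal.

Yes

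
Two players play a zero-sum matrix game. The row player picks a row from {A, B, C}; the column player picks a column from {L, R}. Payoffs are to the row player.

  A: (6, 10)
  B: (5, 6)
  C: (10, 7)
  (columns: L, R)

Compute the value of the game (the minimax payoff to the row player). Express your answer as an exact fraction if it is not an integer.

Row minima: A → 6, B → 5, C → 7; maximin = 7.
Column maxima: L → 10, R → 10; minimax = 10.
7 ≠ 10, so there is no saddle point; optimal play is mixed.
B is strictly dominated by A, so the row player never plays it.
On the remaining 2×2 (A, C vs L, R):
Let the row player play A with probability p. Expected payoff against L: 6p + 10(1−p) = −4p + 10; against R: 10p + 7(1−p) = 3p + 7.
Setting these equal: −4p + 10 = 3p + 7 ⇒ −7p = -3 ⇒ p = 3/7, and the value is (-4)·(3/7) + 10 = 58/7.
For the column player: with q = P(L), equating A's and C's payoffs gives −4q + 10 = 3q + 7 ⇒ q = 3/7.

58/7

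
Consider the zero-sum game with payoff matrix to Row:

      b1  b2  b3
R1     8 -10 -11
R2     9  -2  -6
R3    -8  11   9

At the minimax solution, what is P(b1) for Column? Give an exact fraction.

15/32

Row minima: R1 → -11, R2 → -6, R3 → -8; maximin = -6.
Column maxima: b1 → 9, b2 → 11, b3 → 9; minimax = 9.
-6 ≠ 9, so there is no saddle point; optimal play is mixed.
R1 is strictly dominated by R2, so Row never plays it.
b2 is strictly dominated by b3 (it gives Row strictly more in every row), so Column never plays it.
On the remaining 2×2 (R2, R3 vs b1, b3):
Let Row play R2 with probability p. Expected payoff against b1: 9p + (-8)(1−p) = 17p − 8; against b3: (-6)p + 9(1−p) = −15p + 9.
Setting these equal: 17p − 8 = −15p + 9 ⇒ 32p = 17 ⇒ p = 17/32, and the value is (17)·(17/32) − 8 = 33/32.
For Column: with q = P(b1), equating R2's and R3's payoffs gives 15q − 6 = −17q + 9 ⇒ q = 15/32.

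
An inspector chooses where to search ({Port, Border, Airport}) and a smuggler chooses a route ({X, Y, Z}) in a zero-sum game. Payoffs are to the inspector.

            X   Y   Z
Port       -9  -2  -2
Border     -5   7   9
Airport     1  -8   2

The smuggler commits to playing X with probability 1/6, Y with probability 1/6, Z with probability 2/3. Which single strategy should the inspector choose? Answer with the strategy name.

Expected payoff of Port: (1/6)·(-9) + (1/6)·(-2) + (2/3)·(-2) = -19/6.
Expected payoff of Border: (1/6)·(-5) + (1/6)·7 + (2/3)·9 = 19/3.
Expected payoff of Airport: (1/6)·1 + (1/6)·(-8) + (2/3)·2 = 1/6.
The largest is 19/3, so the inspector's best response is Border.

Border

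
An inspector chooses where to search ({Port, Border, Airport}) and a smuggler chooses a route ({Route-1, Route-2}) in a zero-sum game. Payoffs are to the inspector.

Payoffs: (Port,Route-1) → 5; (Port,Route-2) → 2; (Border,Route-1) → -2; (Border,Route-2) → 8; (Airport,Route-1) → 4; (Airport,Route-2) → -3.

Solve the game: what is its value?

44/13

Row minima: Port → 2, Border → -2, Airport → -3; maximin = 2.
Column maxima: Route-1 → 5, Route-2 → 8; minimax = 5.
2 ≠ 5, so there is no saddle point; optimal play is mixed.
Airport is strictly dominated by Port, so the inspector never plays it.
On the remaining 2×2 (Port, Border vs Route-1, Route-2):
Let the inspector play Port with probability p. Expected payoff against Route-1: 5p + (-2)(1−p) = 7p − 2; against Route-2: 2p + 8(1−p) = −6p + 8.
Setting these equal: 7p − 2 = −6p + 8 ⇒ 13p = 10 ⇒ p = 10/13, and the value is (7)·(10/13) − 2 = 44/13.
For the smuggler: with q = P(Route-1), equating Port's and Border's payoffs gives 3q + 2 = −10q + 8 ⇒ q = 6/13.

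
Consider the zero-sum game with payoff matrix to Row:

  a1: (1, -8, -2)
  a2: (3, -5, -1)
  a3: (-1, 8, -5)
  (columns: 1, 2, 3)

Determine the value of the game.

-33/17

Row minima: a1 → -8, a2 → -5, a3 → -5; maximin = -5.
Column maxima: 1 → 3, 2 → 8, 3 → -1; minimax = -1.
-5 ≠ -1, so there is no saddle point; optimal play is mixed.
a1 is strictly dominated by a2, so Row never plays it.
1 is strictly dominated by 3 (it gives Row strictly more in every row), so Column never plays it.
On the remaining 2×2 (a2, a3 vs 2, 3):
Let Row play a2 with probability p. Expected payoff against 2: (-5)p + 8(1−p) = −13p + 8; against 3: (-1)p + (-5)(1−p) = 4p − 5.
Setting these equal: −13p + 8 = 4p − 5 ⇒ −17p = -13 ⇒ p = 13/17, and the value is (-13)·(13/17) + 8 = -33/17.
For Column: with q = P(2), equating a2's and a3's payoffs gives −4q − 1 = 13q − 5 ⇒ q = 4/17.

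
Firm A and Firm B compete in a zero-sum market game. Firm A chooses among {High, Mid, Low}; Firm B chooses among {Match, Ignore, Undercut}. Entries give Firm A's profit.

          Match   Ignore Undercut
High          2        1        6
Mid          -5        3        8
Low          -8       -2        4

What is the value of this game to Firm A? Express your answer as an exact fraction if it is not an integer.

Row minima: High → 1, Mid → -5, Low → -8; maximin = 1.
Column maxima: Match → 2, Ignore → 3, Undercut → 8; minimax = 2.
1 ≠ 2, so there is no saddle point; optimal play is mixed.
Low is strictly dominated by High, so Firm A never plays it.
Undercut is strictly dominated by Match (it gives Firm A strictly more in every row), so Firm B never plays it.
On the remaining 2×2 (High, Mid vs Match, Ignore):
Let Firm A play High with probability p. Expected payoff against Match: 2p + (-5)(1−p) = 7p − 5; against Ignore: 1p + 3(1−p) = −2p + 3.
Setting these equal: 7p − 5 = −2p + 3 ⇒ 9p = 8 ⇒ p = 8/9, and the value is (7)·(8/9) − 5 = 11/9.
For Firm B: with q = P(Match), equating High's and Mid's payoffs gives q + 1 = −8q + 3 ⇒ q = 2/9.

11/9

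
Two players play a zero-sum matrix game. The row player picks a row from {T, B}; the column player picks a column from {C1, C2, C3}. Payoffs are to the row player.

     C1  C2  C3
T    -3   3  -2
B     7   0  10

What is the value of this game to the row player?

Row minima: T → -3, B → 0; maximin = 0.
Column maxima: C1 → 7, C2 → 3, C3 → 10; minimax = 3.
0 ≠ 3, so there is no saddle point; optimal play is mixed.
C3 is strictly dominated by C1 (it gives the row player strictly more in every row), so the column player never plays it.
On the remaining 2×2 (T, B vs C1, C2):
Let the row player play T with probability p. Expected payoff against C1: (-3)p + 7(1−p) = −10p + 7; against C2: 3p + 0(1−p) = 3p.
Setting these equal: −10p + 7 = 3p ⇒ −13p = -7 ⇒ p = 7/13, and the value is (-10)·(7/13) + 7 = 21/13.
For the column player: with q = P(C1), equating T's and B's payoffs gives −6q + 3 = 7q ⇒ q = 3/13.

21/13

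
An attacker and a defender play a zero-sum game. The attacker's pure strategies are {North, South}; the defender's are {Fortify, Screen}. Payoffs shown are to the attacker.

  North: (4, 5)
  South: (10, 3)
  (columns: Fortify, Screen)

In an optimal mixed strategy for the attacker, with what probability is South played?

1/8

Row minima: North → 4, South → 3; maximin = 4.
Column maxima: Fortify → 10, Screen → 5; minimax = 5.
4 ≠ 5, so there is no saddle point; optimal play is mixed.
Let the attacker play North with probability p. Expected payoff against Fortify: 4p + 10(1−p) = −6p + 10; against Screen: 5p + 3(1−p) = 2p + 3.
Setting these equal: −6p + 10 = 2p + 3 ⇒ −8p = -7 ⇒ p = 7/8, and the value is (-6)·(7/8) + 10 = 19/4.
For the defender: with q = P(Fortify), equating North's and South's payoffs gives −q + 5 = 7q + 3 ⇒ q = 1/4.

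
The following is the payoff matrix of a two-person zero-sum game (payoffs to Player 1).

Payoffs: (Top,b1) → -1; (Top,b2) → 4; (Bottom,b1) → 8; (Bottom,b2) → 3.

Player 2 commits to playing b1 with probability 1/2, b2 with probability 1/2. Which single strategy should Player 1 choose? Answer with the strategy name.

Expected payoff of Top: (1/2)·(-1) + (1/2)·4 = 3/2.
Expected payoff of Bottom: (1/2)·8 + (1/2)·3 = 11/2.
The largest is 11/2, so Player 1's best response is Bottom.

Bottom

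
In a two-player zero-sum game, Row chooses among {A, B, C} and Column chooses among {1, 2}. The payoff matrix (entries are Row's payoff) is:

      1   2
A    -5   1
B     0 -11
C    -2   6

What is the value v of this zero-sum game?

Row minima: A → -5, B → -11, C → -2; maximin = -2.
Column maxima: 1 → 0, 2 → 6; minimax = 0.
-2 ≠ 0, so there is no saddle point; optimal play is mixed.
A is strictly dominated by C, so Row never plays it.
On the remaining 2×2 (B, C vs 1, 2):
Let Row play B with probability p. Expected payoff against 1: 0p + (-2)(1−p) = 2p − 2; against 2: (-11)p + 6(1−p) = −17p + 6.
Setting these equal: 2p − 2 = −17p + 6 ⇒ 19p = 8 ⇒ p = 8/19, and the value is (2)·(8/19) − 2 = -22/19.
For Column: with q = P(1), equating B's and C's payoffs gives 11q − 11 = −8q + 6 ⇒ q = 17/19.

-22/19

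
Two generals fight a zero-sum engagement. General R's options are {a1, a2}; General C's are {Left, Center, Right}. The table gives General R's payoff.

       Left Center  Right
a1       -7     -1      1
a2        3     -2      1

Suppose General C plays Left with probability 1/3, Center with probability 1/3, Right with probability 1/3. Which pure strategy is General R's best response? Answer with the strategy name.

a2

Expected payoff of a1: (1/3)·(-7) + (1/3)·(-1) + (1/3)·1 = -7/3.
Expected payoff of a2: (1/3)·3 + (1/3)·(-2) + (1/3)·1 = 2/3.
The largest is 2/3, so General R's best response is a2.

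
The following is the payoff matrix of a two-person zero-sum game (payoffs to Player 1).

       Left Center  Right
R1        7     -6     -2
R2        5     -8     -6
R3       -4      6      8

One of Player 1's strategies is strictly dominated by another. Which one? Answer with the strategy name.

R1 gives a strictly higher payoff than R2 against every column: 7 > 5, -6 > -8, -2 > -6.
So R2 is strictly dominated and Player 1 never plays it.

R2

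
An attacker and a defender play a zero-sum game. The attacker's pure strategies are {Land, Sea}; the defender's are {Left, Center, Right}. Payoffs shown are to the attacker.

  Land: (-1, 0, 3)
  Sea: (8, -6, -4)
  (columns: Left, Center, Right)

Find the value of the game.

Row minima: Land → -1, Sea → -6; maximin = -1.
Column maxima: Left → 8, Center → 0, Right → 3; minimax = 0.
-1 ≠ 0, so there is no saddle point; optimal play is mixed.
Right is strictly dominated by Center (it gives the attacker strictly more in every row), so the defender never plays it.
On the remaining 2×2 (Land, Sea vs Left, Center):
Let the attacker play Land with probability p. Expected payoff against Left: (-1)p + 8(1−p) = −9p + 8; against Center: 0p + (-6)(1−p) = 6p − 6.
Setting these equal: −9p + 8 = 6p − 6 ⇒ −15p = -14 ⇒ p = 14/15, and the value is (-9)·(14/15) + 8 = -2/5.
For the defender: with q = P(Left), equating Land's and Sea's payoffs gives −q = 14q − 6 ⇒ q = 2/5.

-2/5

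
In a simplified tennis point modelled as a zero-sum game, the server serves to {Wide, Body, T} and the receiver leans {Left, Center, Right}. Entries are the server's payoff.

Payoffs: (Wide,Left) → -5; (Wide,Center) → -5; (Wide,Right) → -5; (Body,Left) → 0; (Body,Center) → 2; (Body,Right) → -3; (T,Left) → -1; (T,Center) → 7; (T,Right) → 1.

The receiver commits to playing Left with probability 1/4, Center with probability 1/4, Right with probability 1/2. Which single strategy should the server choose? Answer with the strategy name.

Expected payoff of Wide: (1/4)·(-5) + (1/4)·(-5) + (1/2)·(-5) = -5.
Expected payoff of Body: (1/4)·0 + (1/4)·2 + (1/2)·(-3) = -1.
Expected payoff of T: (1/4)·(-1) + (1/4)·7 + (1/2)·1 = 2.
The largest is 2, so the server's best response is T.

T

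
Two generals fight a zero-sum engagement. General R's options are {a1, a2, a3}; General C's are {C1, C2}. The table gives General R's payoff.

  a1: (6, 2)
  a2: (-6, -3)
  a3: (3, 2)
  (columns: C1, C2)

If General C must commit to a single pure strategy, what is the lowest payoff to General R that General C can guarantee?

2

Column maxima: C1 → 6, C2 → 2.
The smallest of these is 2.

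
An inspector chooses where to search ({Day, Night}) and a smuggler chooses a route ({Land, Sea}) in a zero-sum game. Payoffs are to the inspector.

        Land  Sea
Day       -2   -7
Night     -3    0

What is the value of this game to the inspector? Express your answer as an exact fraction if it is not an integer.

-21/8

Row minima: Day → -7, Night → -3; maximin = -3.
Column maxima: Land → -2, Sea → 0; minimax = -2.
-3 ≠ -2, so there is no saddle point; optimal play is mixed.
Let the inspector play Day with probability p. Expected payoff against Land: (-2)p + (-3)(1−p) = p − 3; against Sea: (-7)p + 0(1−p) = −7p.
Setting these equal: p − 3 = −7p ⇒ 8p = 3 ⇒ p = 3/8, and the value is (1)·(3/8) − 3 = -21/8.
For the smuggler: with q = P(Land), equating Day's and Night's payoffs gives 5q − 7 = −3q ⇒ q = 7/8.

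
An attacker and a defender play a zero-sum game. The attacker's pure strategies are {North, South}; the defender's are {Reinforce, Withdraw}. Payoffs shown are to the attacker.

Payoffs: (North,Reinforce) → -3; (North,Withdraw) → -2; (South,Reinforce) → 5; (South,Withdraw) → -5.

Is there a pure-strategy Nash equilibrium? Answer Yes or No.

No

Row minima: North → -3, South → -5; maximin = -3.
Column maxima: Reinforce → 5, Withdraw → -2; minimax = -2.
-3 ≠ -2, so no pure-strategy equilibrium exists.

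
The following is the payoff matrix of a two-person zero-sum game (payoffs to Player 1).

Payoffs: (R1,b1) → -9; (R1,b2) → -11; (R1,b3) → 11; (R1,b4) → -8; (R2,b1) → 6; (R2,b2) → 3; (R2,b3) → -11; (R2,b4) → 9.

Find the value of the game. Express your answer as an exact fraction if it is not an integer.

-22/9

Row minima: R1 → -11, R2 → -11; maximin = -11.
Column maxima: b1 → 6, b2 → 3, b3 → 11, b4 → 9; minimax = 3.
-11 ≠ 3, so there is no saddle point; optimal play is mixed.
b1 is strictly dominated by b2 (it gives Player 1 strictly more in every row), so Player 2 never plays it.
b4 is strictly dominated by b2 (it gives Player 1 strictly more in every row), so Player 2 never plays it.
On the remaining 2×2 (R1, R2 vs b2, b3):
Let Player 1 play R1 with probability p. Expected payoff against b2: (-11)p + 3(1−p) = −14p + 3; against b3: 11p + (-11)(1−p) = 22p − 11.
Setting these equal: −14p + 3 = 22p − 11 ⇒ −36p = -14 ⇒ p = 7/18, and the value is (-14)·(7/18) + 3 = -22/9.
For Player 2: with q = P(b2), equating R1's and R2's payoffs gives −22q + 11 = 14q − 11 ⇒ q = 11/18.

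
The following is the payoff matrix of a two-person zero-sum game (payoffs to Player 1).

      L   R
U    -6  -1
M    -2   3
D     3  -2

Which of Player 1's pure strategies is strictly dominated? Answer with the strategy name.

M gives a strictly higher payoff than U against every column: -2 > -6, 3 > -1.
So U is strictly dominated and Player 1 never plays it.

U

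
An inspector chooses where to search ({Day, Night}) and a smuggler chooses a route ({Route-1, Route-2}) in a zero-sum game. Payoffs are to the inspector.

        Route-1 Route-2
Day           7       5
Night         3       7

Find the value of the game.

Row minima: Day → 5, Night → 3; maximin = 5.
Column maxima: Route-1 → 7, Route-2 → 7; minimax = 7.
5 ≠ 7, so there is no saddle point; optimal play is mixed.
Let the inspector play Day with probability p. Expected payoff against Route-1: 7p + 3(1−p) = 4p + 3; against Route-2: 5p + 7(1−p) = −2p + 7.
Setting these equal: 4p + 3 = −2p + 7 ⇒ 6p = 4 ⇒ p = 2/3, and the value is (4)·(2/3) + 3 = 17/3.
For the smuggler: with q = P(Route-1), equating Day's and Night's payoffs gives 2q + 5 = −4q + 7 ⇒ q = 1/3.

17/3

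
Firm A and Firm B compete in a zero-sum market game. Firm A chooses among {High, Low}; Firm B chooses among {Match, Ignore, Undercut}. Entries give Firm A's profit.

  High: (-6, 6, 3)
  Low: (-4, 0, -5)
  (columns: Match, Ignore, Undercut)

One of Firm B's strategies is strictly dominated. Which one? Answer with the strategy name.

Match holds Firm A's payoff strictly below Ignore in every row: -6 < 6, -4 < 0.
So Ignore is strictly dominated for Firm B.

Ignore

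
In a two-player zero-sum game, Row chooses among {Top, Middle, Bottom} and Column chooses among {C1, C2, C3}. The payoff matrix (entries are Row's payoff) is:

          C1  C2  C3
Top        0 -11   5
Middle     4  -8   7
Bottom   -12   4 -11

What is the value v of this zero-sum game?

Row minima: Top → -11, Middle → -8, Bottom → -12; maximin = -8.
Column maxima: C1 → 4, C2 → 4, C3 → 7; minimax = 4.
-8 ≠ 4, so there is no saddle point; optimal play is mixed.
Top is strictly dominated by Middle, so Row never plays it.
C3 is strictly dominated by C1 (it gives Row strictly more in every row), so Column never plays it.
On the remaining 2×2 (Middle, Bottom vs C1, C2):
Let Row play Middle with probability p. Expected payoff against C1: 4p + (-12)(1−p) = 16p − 12; against C2: (-8)p + 4(1−p) = −12p + 4.
Setting these equal: 16p − 12 = −12p + 4 ⇒ 28p = 16 ⇒ p = 4/7, and the value is (16)·(4/7) − 12 = -20/7.
For Column: with q = P(C1), equating Middle's and Bottom's payoffs gives 12q − 8 = −16q + 4 ⇒ q = 3/7.

-20/7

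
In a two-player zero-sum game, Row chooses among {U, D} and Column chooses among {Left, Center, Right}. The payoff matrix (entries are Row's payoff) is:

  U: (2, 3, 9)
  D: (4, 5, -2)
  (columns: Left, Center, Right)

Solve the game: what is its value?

Row minima: U → 2, D → -2; maximin = 2.
Column maxima: Left → 4, Center → 5, Right → 9; minimax = 4.
2 ≠ 4, so there is no saddle point; optimal play is mixed.
Center is strictly dominated by Left (it gives Row strictly more in every row), so Column never plays it.
On the remaining 2×2 (U, D vs Left, Right):
Let Row play U with probability p. Expected payoff against Left: 2p + 4(1−p) = −2p + 4; against Right: 9p + (-2)(1−p) = 11p − 2.
Setting these equal: −2p + 4 = 11p − 2 ⇒ −13p = -6 ⇒ p = 6/13, and the value is (-2)·(6/13) + 4 = 40/13.
For Column: with q = P(Left), equating U's and D's payoffs gives −7q + 9 = 6q − 2 ⇒ q = 11/13.

40/13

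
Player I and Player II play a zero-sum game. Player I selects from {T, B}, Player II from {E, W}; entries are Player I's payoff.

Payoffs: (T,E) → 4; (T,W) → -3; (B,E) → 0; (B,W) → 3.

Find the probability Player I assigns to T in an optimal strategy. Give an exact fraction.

Row minima: T → -3, B → 0; maximin = 0.
Column maxima: E → 4, W → 3; minimax = 3.
0 ≠ 3, so there is no saddle point; optimal play is mixed.
Let Player I play T with probability p. Expected payoff against E: 4p + 0(1−p) = 4p; against W: (-3)p + 3(1−p) = −6p + 3.
Setting these equal: 4p = −6p + 3 ⇒ 10p = 3 ⇒ p = 3/10, and the value is (4)·(3/10) = 6/5.
For Player II: with q = P(E), equating T's and B's payoffs gives 7q − 3 = −3q + 3 ⇒ q = 3/5.

3/10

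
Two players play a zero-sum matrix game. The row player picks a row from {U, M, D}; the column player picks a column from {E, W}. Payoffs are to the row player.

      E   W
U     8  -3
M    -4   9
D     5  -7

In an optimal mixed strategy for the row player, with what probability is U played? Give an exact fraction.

Row minima: U → -3, M → -4, D → -7; maximin = -3.
Column maxima: E → 8, W → 9; minimax = 8.
-3 ≠ 8, so there is no saddle point; optimal play is mixed.
D is strictly dominated by U, so the row player never plays it.
On the remaining 2×2 (U, M vs E, W):
Let the row player play U with probability p. Expected payoff against E: 8p + (-4)(1−p) = 12p − 4; against W: (-3)p + 9(1−p) = −12p + 9.
Setting these equal: 12p − 4 = −12p + 9 ⇒ 24p = 13 ⇒ p = 13/24, and the value is (12)·(13/24) − 4 = 5/2.
For the column player: with q = P(E), equating U's and M's payoffs gives 11q − 3 = −13q + 9 ⇒ q = 1/2.

13/24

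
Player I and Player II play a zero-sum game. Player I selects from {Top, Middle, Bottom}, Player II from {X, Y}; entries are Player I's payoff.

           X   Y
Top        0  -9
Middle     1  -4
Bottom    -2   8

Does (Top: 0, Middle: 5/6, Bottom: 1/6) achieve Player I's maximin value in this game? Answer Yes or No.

Against X this mix gives (5/6)·1 + (1/6)·(-2) = 1/2.
Against Y this mix gives (5/6)·(-4) + (1/6)·8 = -2.
Player II will play Y, holding Player I to -2. Shifting weight toward the row that does better against Y would raise this floor (the equalizing mix achieves 0 against both Y and X), so the proposed strategy is not optimal.

No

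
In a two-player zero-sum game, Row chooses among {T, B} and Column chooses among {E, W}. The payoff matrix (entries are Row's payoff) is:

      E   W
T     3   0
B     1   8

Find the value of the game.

12/5

Row minima: T → 0, B → 1; maximin = 1.
Column maxima: E → 3, W → 8; minimax = 3.
1 ≠ 3, so there is no saddle point; optimal play is mixed.
Let Row play T with probability p. Expected payoff against E: 3p + 1(1−p) = 2p + 1; against W: 0p + 8(1−p) = −8p + 8.
Setting these equal: 2p + 1 = −8p + 8 ⇒ 10p = 7 ⇒ p = 7/10, and the value is (2)·(7/10) + 1 = 12/5.
For Column: with q = P(E), equating T's and B's payoffs gives 3q = −7q + 8 ⇒ q = 4/5.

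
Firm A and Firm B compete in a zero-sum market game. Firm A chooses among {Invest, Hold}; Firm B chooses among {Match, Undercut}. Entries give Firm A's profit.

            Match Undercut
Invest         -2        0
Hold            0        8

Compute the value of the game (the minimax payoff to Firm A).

Row minima: Invest → -2, Hold → 0; maximin = 0.
Column maxima: Match → 0, Undercut → 8; minimax = 0.
Since maximin = minimax = 0, there is a saddle point and the value is 0.

0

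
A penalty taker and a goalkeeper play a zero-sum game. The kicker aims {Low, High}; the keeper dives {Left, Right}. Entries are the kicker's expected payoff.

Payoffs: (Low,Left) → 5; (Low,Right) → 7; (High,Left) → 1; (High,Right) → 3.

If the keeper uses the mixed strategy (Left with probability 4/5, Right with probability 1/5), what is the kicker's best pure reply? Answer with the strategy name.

Expected payoff of Low: (4/5)·5 + (1/5)·7 = 27/5.
Expected payoff of High: (4/5)·1 + (1/5)·3 = 7/5.
The largest is 27/5, so the kicker's best response is Low.

Low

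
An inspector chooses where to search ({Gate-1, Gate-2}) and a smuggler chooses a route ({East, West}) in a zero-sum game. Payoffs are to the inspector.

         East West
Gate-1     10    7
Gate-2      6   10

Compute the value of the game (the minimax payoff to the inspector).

58/7

Row minima: Gate-1 → 7, Gate-2 → 6; maximin = 7.
Column maxima: East → 10, West → 10; minimax = 10.
7 ≠ 10, so there is no saddle point; optimal play is mixed.
Let the inspector play Gate-1 with probability p. Expected payoff against East: 10p + 6(1−p) = 4p + 6; against West: 7p + 10(1−p) = −3p + 10.
Setting these equal: 4p + 6 = −3p + 10 ⇒ 7p = 4 ⇒ p = 4/7, and the value is (4)·(4/7) + 6 = 58/7.
For the smuggler: with q = P(East), equating Gate-1's and Gate-2's payoffs gives 3q + 7 = −4q + 10 ⇒ q = 3/7.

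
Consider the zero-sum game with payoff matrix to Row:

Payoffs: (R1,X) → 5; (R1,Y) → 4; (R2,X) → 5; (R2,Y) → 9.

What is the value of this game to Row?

Row minima: R1 → 4, R2 → 5; maximin = 5.
Column maxima: X → 5, Y → 9; minimax = 5.
Since maximin = minimax = 5, there is a saddle point and the value is 5.

5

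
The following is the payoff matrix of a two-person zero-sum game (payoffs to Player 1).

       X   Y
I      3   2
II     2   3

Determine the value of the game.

5/2

Row minima: I → 2, II → 2; maximin = 2.
Column maxima: X → 3, Y → 3; minimax = 3.
2 ≠ 3, so there is no saddle point; optimal play is mixed.
Let Player 1 play I with probability p. Expected payoff against X: 3p + 2(1−p) = p + 2; against Y: 2p + 3(1−p) = −p + 3.
Setting these equal: p + 2 = −p + 3 ⇒ 2p = 1 ⇒ p = 1/2, and the value is (1)·(1/2) + 2 = 5/2.
For Player 2: with q = P(X), equating I's and II's payoffs gives q + 2 = −q + 3 ⇒ q = 1/2.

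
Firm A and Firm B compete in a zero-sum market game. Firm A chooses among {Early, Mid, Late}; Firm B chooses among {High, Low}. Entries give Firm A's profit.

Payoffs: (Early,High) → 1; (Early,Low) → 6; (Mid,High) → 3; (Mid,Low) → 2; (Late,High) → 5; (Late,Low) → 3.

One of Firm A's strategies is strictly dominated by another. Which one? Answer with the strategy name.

Late gives a strictly higher payoff than Mid against every column: 5 > 3, 3 > 2.
So Mid is strictly dominated and Firm A never plays it.

Mid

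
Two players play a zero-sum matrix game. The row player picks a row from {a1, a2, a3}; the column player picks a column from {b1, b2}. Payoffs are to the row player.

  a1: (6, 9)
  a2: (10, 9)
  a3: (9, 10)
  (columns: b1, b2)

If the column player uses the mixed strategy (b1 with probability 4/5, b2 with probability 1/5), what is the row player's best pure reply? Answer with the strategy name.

a2

Expected payoff of a1: (4/5)·6 + (1/5)·9 = 33/5.
Expected payoff of a2: (4/5)·10 + (1/5)·9 = 49/5.
Expected payoff of a3: (4/5)·9 + (1/5)·10 = 46/5.
The largest is 49/5, so the row player's best response is a2.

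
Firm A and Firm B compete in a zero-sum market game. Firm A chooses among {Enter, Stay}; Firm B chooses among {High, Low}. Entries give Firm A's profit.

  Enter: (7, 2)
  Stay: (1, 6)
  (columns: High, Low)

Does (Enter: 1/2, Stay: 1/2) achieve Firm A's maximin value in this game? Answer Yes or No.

Yes

Against High this mix gives (1/2)·7 + (1/2)·1 = 4.
Against Low this mix gives (1/2)·2 + (1/2)·6 = 4.
All of Firm B's active replies (High, Low) yield 4, and no column does worse for Firm A. The mix makes Firm B indifferent and guarantees 4, so it is optimal.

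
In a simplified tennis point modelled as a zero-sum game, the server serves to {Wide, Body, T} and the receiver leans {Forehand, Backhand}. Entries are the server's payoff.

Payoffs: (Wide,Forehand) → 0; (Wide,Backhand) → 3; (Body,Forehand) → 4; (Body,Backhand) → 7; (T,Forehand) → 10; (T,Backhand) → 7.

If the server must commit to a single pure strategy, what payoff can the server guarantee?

Row minima: Wide → 0, Body → 4, T → 7.
The best of these is 7.

7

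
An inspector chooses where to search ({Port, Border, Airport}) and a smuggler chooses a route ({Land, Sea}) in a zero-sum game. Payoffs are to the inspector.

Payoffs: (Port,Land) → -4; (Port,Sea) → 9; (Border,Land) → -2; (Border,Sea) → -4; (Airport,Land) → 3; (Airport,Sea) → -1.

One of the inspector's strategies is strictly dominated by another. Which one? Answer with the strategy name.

Airport gives a strictly higher payoff than Border against every column: 3 > -2, -1 > -4.
So Border is strictly dominated and the inspector never plays it.

Border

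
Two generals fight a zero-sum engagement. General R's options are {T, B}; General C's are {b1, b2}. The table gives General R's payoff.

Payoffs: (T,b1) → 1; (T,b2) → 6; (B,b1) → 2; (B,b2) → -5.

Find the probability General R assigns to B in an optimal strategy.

Row minima: T → 1, B → -5; maximin = 1.
Column maxima: b1 → 2, b2 → 6; minimax = 2.
1 ≠ 2, so there is no saddle point; optimal play is mixed.
Let General R play T with probability p. Expected payoff against b1: 1p + 2(1−p) = −p + 2; against b2: 6p + (-5)(1−p) = 11p − 5.
Setting these equal: −p + 2 = 11p − 5 ⇒ −12p = -7 ⇒ p = 7/12, and the value is (-1)·(7/12) + 2 = 17/12.
For General C: with q = P(b1), equating T's and B's payoffs gives −5q + 6 = 7q − 5 ⇒ q = 11/12.

5/12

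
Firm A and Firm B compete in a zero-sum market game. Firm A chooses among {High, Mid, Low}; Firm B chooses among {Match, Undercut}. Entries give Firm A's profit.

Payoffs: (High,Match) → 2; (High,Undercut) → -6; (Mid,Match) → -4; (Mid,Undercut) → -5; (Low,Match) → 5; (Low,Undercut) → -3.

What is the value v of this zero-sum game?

-3

Row minima: High → -6, Mid → -5, Low → -3; maximin = -3.
Column maxima: Match → 5, Undercut → -3; minimax = -3.
Since maximin = minimax = -3, there is a saddle point and the value is -3.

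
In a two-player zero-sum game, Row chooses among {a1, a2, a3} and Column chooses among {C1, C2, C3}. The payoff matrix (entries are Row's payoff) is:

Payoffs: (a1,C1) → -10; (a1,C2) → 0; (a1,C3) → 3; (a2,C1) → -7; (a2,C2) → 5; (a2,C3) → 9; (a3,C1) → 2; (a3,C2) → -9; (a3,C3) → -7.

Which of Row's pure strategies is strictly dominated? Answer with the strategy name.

a2 gives a strictly higher payoff than a1 against every column: -7 > -10, 5 > 0, 9 > 3.
So a1 is strictly dominated and Row never plays it.

a1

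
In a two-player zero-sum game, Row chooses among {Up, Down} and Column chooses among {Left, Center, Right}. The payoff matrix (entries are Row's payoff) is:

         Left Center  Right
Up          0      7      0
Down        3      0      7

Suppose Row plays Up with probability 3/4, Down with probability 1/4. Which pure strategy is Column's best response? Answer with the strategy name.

Left

If Column plays Left, Row's expected payoff is (3/4)·0 + (1/4)·3 = 3/4.
If Column plays Center, Row's expected payoff is (3/4)·7 + (1/4)·0 = 21/4.
If Column plays Right, Row's expected payoff is (3/4)·0 + (1/4)·7 = 7/4.
Column minimizes Row's payoff; the smallest is 3/4, so the best response is Left.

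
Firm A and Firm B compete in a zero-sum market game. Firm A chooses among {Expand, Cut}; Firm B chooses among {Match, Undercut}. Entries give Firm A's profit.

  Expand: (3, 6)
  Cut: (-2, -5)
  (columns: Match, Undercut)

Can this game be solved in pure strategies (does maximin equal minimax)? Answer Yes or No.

Yes

Row minima: Expand → 3, Cut → -5; maximin = 3.
Column maxima: Match → 3, Undercut → 6; minimax = 3.
maximin = minimax = 3, so a saddle point exists.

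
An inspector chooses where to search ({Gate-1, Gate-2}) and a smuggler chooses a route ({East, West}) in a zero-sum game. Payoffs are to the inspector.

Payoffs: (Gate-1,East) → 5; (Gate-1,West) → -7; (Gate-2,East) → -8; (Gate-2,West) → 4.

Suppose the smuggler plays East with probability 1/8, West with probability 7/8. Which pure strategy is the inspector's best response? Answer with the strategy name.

Expected payoff of Gate-1: (1/8)·5 + (7/8)·(-7) = -11/2.
Expected payoff of Gate-2: (1/8)·(-8) + (7/8)·4 = 5/2.
The largest is 5/2, so the inspector's best response is Gate-2.

Gate-2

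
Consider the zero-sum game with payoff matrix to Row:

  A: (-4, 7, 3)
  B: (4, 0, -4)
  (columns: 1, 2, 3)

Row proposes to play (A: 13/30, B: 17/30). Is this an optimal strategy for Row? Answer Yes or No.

Against 1 this mix gives (13/30)·(-4) + (17/30)·4 = 8/15.
Against 2 this mix gives (13/30)·7 + (17/30)·0 = 91/30.
Against 3 this mix gives (13/30)·3 + (17/30)·(-4) = -29/30.
Column will play 3, holding Row to -29/30. Shifting weight toward the row that does better against 3 would raise this floor (the equalizing mix achieves -4/15 against both 3 and 1), so the proposed strategy is not optimal.

No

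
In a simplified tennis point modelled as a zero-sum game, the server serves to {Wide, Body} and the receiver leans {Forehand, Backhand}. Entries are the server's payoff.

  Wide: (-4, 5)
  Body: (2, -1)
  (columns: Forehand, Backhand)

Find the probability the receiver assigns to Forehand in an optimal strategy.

1/2

Row minima: Wide → -4, Body → -1; maximin = -1.
Column maxima: Forehand → 2, Backhand → 5; minimax = 2.
-1 ≠ 2, so there is no saddle point; optimal play is mixed.
Let the server play Wide with probability p. Expected payoff against Forehand: (-4)p + 2(1−p) = −6p + 2; against Backhand: 5p + (-1)(1−p) = 6p − 1.
Setting these equal: −6p + 2 = 6p − 1 ⇒ −12p = -3 ⇒ p = 1/4, and the value is (-6)·(1/4) + 2 = 1/2.
For the receiver: with q = P(Forehand), equating Wide's and Body's payoffs gives −9q + 5 = 3q − 1 ⇒ q = 1/2.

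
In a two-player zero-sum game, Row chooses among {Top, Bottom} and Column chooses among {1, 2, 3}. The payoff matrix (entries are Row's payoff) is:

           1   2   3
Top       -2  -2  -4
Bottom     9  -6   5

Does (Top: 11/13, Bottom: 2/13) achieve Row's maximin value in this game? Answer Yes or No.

Against 1 this mix gives (11/13)·(-2) + (2/13)·9 = -4/13.
Against 2 this mix gives (11/13)·(-2) + (2/13)·(-6) = -34/13.
Against 3 this mix gives (11/13)·(-4) + (2/13)·5 = -34/13.
All of Column's active replies (2, 3) yield -34/13, and no column does worse for Row. The mix makes Column indifferent and guarantees -34/13, so it is optimal.

Yes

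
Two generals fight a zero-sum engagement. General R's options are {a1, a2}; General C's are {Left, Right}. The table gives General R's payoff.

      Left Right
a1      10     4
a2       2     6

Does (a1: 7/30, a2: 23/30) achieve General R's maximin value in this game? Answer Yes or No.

No

Against Left this mix gives (7/30)·10 + (23/30)·2 = 58/15.
Against Right this mix gives (7/30)·4 + (23/30)·6 = 83/15.
General C will play Left, holding General R to 58/15. Shifting weight toward the row that does better against Left would raise this floor (the equalizing mix achieves 26/5 against both Left and Right), so the proposed strategy is not optimal.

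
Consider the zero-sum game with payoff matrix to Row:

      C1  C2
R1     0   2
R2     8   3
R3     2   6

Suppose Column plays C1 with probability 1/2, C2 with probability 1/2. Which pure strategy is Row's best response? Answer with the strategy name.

Expected payoff of R1: (1/2)·0 + (1/2)·2 = 1.
Expected payoff of R2: (1/2)·8 + (1/2)·3 = 11/2.
Expected payoff of R3: (1/2)·2 + (1/2)·6 = 4.
The largest is 11/2, so Row's best response is R2.

R2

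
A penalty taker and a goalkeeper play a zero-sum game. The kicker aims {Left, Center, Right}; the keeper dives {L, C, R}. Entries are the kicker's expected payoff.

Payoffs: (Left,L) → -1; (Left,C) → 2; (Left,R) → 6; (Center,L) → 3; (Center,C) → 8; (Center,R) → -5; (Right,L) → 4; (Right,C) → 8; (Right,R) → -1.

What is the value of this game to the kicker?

23/12

Row minima: Left → -1, Center → -5, Right → -1; maximin = -1.
Column maxima: L → 4, C → 8, R → 6; minimax = 4.
-1 ≠ 4, so there is no saddle point; optimal play is mixed.
C is strictly dominated by L (it gives the kicker strictly more in every row), so the keeper never plays it.
With C eliminated, Center is strictly dominated by Right (Right gives the kicker strictly more in every remaining column), so the kicker never plays it.
On the remaining 2×2 (Left, Right vs L, R):
Let the kicker play Left with probability p. Expected payoff against L: (-1)p + 4(1−p) = −5p + 4; against R: 6p + (-1)(1−p) = 7p − 1.
Setting these equal: −5p + 4 = 7p − 1 ⇒ −12p = -5 ⇒ p = 5/12, and the value is (-5)·(5/12) + 4 = 23/12.
For the keeper: with q = P(L), equating Left's and Right's payoffs gives −7q + 6 = 5q − 1 ⇒ q = 7/12.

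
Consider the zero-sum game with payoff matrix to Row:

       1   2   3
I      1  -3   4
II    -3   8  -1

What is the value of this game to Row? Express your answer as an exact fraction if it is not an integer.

-1/15

Row minima: I → -3, II → -3; maximin = -3.
Column maxima: 1 → 1, 2 → 8, 3 → 4; minimax = 1.
-3 ≠ 1, so there is no saddle point; optimal play is mixed.
3 is strictly dominated by 1 (it gives Row strictly more in every row), so Column never plays it.
On the remaining 2×2 (I, II vs 1, 2):
Let Row play I with probability p. Expected payoff against 1: 1p + (-3)(1−p) = 4p − 3; against 2: (-3)p + 8(1−p) = −11p + 8.
Setting these equal: 4p − 3 = −11p + 8 ⇒ 15p = 11 ⇒ p = 11/15, and the value is (4)·(11/15) − 3 = -1/15.
For Column: with q = P(1), equating I's and II's payoffs gives 4q − 3 = −11q + 8 ⇒ q = 11/15.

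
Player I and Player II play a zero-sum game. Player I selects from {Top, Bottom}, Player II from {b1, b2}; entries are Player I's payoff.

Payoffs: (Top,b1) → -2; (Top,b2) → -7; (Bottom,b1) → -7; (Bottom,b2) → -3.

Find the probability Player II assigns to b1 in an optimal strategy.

4/9

Row minima: Top → -7, Bottom → -7; maximin = -7.
Column maxima: b1 → -2, b2 → -3; minimax = -3.
-7 ≠ -3, so there is no saddle point; optimal play is mixed.
Let Player I play Top with probability p. Expected payoff against b1: (-2)p + (-7)(1−p) = 5p − 7; against b2: (-7)p + (-3)(1−p) = −4p − 3.
Setting these equal: 5p − 7 = −4p − 3 ⇒ 9p = 4 ⇒ p = 4/9, and the value is (5)·(4/9) − 7 = -43/9.
For Player II: with q = P(b1), equating Top's and Bottom's payoffs gives 5q − 7 = −4q − 3 ⇒ q = 4/9.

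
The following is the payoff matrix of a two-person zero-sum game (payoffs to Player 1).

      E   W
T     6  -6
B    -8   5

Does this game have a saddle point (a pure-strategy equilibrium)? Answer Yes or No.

Row minima: T → -6, B → -8; maximin = -6.
Column maxima: E → 6, W → 5; minimax = 5.
-6 ≠ 5, so no pure-strategy equilibrium exists.

No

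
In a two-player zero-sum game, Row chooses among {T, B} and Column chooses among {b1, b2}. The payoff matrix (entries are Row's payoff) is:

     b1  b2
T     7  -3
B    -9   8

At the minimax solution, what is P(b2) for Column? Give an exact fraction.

Row minima: T → -3, B → -9; maximin = -3.
Column maxima: b1 → 7, b2 → 8; minimax = 7.
-3 ≠ 7, so there is no saddle point; optimal play is mixed.
Let Row play T with probability p. Expected payoff against b1: 7p + (-9)(1−p) = 16p − 9; against b2: (-3)p + 8(1−p) = −11p + 8.
Setting these equal: 16p − 9 = −11p + 8 ⇒ 27p = 17 ⇒ p = 17/27, and the value is (16)·(17/27) − 9 = 29/27.
For Column: with q = P(b1), equating T's and B's payoffs gives 10q − 3 = −17q + 8 ⇒ q = 11/27.

16/27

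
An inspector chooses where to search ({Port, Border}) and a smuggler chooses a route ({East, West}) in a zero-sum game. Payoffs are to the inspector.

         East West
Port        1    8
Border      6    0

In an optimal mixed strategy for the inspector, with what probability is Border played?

Row minima: Port → 1, Border → 0; maximin = 1.
Column maxima: East → 6, West → 8; minimax = 6.
1 ≠ 6, so there is no saddle point; optimal play is mixed.
Let the inspector play Port with probability p. Expected payoff against East: 1p + 6(1−p) = −5p + 6; against West: 8p + 0(1−p) = 8p.
Setting these equal: −5p + 6 = 8p ⇒ −13p = -6 ⇒ p = 6/13, and the value is (-5)·(6/13) + 6 = 48/13.
For the smuggler: with q = P(East), equating Port's and Border's payoffs gives −7q + 8 = 6q ⇒ q = 8/13.

7/13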